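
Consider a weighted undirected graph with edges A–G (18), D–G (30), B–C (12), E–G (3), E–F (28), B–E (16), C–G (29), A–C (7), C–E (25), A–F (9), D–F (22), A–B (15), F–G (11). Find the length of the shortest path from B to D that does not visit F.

49

Some routes from B to D avoiding F:
B→E→G→D: 16 + 3 + 30 = 49
B→A→G→D: 15 + 18 + 30 = 63
B→C→A→G→D: 12 + 7 + 18 + 30 = 67
Best route has total 49.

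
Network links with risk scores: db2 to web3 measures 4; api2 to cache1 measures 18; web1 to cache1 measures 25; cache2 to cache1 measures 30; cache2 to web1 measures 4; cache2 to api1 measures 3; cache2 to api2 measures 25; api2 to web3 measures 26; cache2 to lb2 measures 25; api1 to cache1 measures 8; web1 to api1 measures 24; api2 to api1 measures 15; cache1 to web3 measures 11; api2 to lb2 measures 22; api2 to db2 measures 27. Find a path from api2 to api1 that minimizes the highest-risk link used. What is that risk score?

15

Some routes from api2 to api1:
api2 → cache1 → web1 → api1: max(18, 25, 24) = 25
api2 → api1: max(15) = 15
api2 → cache2 → api1: max(25, 3) = 25
api2 → cache1 → api1: max(18, 8) = 18
api2 → cache1 → web1 → cache2 → api1: max(18, 25, 4, 3) = 25
The minimum achievable maximum is 15.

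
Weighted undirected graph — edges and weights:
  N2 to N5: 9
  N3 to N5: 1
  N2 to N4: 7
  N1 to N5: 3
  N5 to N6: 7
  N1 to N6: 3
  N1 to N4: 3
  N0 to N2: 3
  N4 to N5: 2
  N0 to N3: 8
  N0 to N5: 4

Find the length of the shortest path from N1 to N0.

7

Some routes from N1 to N0:
N1 - N6 - N5 - N0: 3 + 7 + 4 = 14
N1 - N4 - N5 - N0: 3 + 2 + 4 = 9
N1 - N5 - N3 - N0: 3 + 1 + 8 = 12
N1 - N5 - N0: 3 + 4 = 7
N1 - N4 - N5 - N3 - N0: 3 + 2 + 1 + 8 = 14
N1 - N4 - N2 - N0: 3 + 7 + 3 = 13
The minimum is 7.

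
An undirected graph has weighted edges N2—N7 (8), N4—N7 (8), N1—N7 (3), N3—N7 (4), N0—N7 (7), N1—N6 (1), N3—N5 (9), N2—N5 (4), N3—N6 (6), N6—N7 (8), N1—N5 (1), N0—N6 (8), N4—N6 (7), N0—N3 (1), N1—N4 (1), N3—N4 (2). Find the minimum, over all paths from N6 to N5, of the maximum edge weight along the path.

Some routes from N6 to N5:
N6 - N3 - N4 - N1 - N5: max(6, 2, 1, 1) = 6
N6 - N3 - N7 - N1 - N5: max(6, 4, 3, 1) = 6
N6 - N3 - N0 - N7 - N1 - N5: max(6, 1, 7, 3, 1) = 7
N6 - N1 - N5: max(1, 1) = 1
N6 - N4 - N1 - N5: max(7, 1, 1) = 7
Smallest bottleneck: 1.

1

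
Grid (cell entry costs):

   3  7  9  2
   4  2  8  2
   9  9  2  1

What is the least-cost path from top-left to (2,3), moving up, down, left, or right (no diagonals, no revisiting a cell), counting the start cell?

Best path: r0c0 -> r1c0 -> r1c1 -> r1c2 -> r1c3 -> r2c3
Cost: 3 + 4 + 2 + 8 + 2 + 1 = 20

20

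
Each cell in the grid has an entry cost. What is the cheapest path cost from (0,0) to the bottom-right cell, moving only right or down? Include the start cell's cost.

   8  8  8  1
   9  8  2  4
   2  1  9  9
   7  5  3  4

Best path: [0,0]→[1,0]→[2,0]→[2,1]→[3,1]→[3,2]→[3,3]
Cost: 8 + 9 + 2 + 1 + 5 + 3 + 4 = 32
For comparison, the top-then-right route costs 42.

32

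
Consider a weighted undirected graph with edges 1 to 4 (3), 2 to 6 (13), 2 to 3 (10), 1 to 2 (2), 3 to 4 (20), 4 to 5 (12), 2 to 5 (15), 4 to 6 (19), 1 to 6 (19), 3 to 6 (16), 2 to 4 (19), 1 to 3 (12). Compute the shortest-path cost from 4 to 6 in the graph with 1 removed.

19

Checking several routes:
4 - 6: 19
4 - 2 - 6: 19 + 13 = 32
4 - 5 - 2 - 6: 12 + 15 + 13 = 40
4 - 3 - 6: 20 + 16 = 36
Best route has total 19.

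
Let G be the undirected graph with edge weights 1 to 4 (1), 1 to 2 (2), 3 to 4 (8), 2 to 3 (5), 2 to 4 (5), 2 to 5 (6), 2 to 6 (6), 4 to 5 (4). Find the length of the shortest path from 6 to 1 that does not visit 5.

Paths from 6 to 1 avoiding 5:
6 -> 2 -> 3 -> 4 -> 1: 6 + 5 + 8 + 1 = 20
6 -> 2 -> 1: 6 + 2 = 8
6 -> 2 -> 4 -> 1: 6 + 5 + 1 = 12
Shortest: 8.

8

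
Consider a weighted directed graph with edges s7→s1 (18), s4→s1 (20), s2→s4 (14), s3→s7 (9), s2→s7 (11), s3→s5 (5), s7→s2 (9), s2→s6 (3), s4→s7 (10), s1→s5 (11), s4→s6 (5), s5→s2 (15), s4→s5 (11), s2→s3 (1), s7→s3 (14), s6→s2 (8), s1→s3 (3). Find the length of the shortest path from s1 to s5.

8

Paths from s1 to s5:
s1 - s3 - s5: 3 + 5 = 8
s1 - s5: 11
s1 - s3 - s7 - s2 - s4 - s5: 3 + 9 + 9 + 14 + 11 = 46
Best route has total 8.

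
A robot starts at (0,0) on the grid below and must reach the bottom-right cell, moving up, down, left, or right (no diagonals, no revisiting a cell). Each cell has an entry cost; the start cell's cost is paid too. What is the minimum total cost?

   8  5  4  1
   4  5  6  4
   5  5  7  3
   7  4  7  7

Cheapest: (0,0)→(0,1)→(0,2)→(0,3)→(1,3)→(2,3)→(3,3)
  8 + 5 + 4 + 1 + 4 + 3 + 7 = 32

32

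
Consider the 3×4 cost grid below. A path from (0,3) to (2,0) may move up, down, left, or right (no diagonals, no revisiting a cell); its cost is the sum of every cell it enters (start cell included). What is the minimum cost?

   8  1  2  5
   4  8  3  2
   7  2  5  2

Best path: [0,3] -> [1,3] -> [2,3] -> [2,2] -> [2,1] -> [2,0]
Cost: 5 + 2 + 2 + 5 + 2 + 7 = 23

23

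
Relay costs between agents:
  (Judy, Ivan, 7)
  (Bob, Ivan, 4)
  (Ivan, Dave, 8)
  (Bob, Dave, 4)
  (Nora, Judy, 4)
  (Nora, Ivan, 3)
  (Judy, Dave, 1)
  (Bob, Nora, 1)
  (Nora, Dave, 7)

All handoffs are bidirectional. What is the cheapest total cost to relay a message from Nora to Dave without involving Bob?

A few of the Nora→Dave routes:
Nora → Ivan → Judy → Dave: 3 + 7 + 1 = 11
Nora → Dave: 7
Nora → Judy → Dave: 4 + 1 = 5
Shortest: 5.

5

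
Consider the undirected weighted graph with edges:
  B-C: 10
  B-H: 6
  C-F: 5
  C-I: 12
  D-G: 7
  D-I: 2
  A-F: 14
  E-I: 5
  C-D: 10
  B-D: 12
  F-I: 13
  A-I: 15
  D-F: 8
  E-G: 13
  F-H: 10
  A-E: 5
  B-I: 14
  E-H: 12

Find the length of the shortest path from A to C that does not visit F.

Checking several routes:
A-E-I-D-C: 5 + 5 + 2 + 10 = 22
A-E-I-C: 5 + 5 + 12 = 22
A-I-C: 15 + 12 = 27
A-I-D-C: 15 + 2 + 10 = 27
Best route has total 22.

22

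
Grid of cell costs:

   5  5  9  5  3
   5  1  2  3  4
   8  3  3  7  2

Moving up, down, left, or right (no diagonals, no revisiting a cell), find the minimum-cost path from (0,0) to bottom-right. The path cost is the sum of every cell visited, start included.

Take [0,0] [0,1] [1,1] [1,2] [1,3] [1,4] [2,4] for a total of 5 + 5 + 1 + 2 + 3 + 4 + 2 = 22.

22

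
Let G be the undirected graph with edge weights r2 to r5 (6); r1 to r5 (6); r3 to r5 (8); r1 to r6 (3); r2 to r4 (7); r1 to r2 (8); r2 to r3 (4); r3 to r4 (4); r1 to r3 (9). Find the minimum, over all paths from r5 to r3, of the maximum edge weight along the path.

A few of the r5→r3 routes:
r5 → r1 → r2 → r3: max(6, 8, 4) = 8
r5 → r3: max(8) = 8
r5 → r1 → r2 → r4 → r3: max(6, 8, 7, 4) = 8
r5 → r2 → r3: max(6, 4) = 6
r5 → r2 → r4 → r3: max(6, 7, 4) = 7
The minimum achievable maximum is 6.

6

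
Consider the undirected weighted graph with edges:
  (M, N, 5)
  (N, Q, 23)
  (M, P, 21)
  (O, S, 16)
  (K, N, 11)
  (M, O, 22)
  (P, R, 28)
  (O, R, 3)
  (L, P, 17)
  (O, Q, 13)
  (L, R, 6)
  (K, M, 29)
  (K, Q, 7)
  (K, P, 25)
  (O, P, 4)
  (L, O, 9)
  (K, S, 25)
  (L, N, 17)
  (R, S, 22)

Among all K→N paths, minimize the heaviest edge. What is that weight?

11

Checking several routes:
K → Q → O → P → M → N: max(7, 13, 4, 21, 5) = 21
K → Q → O → R → L → N: max(7, 13, 3, 6, 17) = 17
K → Q → O → L → N: max(7, 13, 9, 17) = 17
K → N: max(11) = 11
K → Q → O → P → L → N: max(7, 13, 4, 17, 17) = 17
K → Q → O → L → P → M → N: max(7, 13, 9, 17, 21, 5) = 21
The minimum achievable maximum is 11.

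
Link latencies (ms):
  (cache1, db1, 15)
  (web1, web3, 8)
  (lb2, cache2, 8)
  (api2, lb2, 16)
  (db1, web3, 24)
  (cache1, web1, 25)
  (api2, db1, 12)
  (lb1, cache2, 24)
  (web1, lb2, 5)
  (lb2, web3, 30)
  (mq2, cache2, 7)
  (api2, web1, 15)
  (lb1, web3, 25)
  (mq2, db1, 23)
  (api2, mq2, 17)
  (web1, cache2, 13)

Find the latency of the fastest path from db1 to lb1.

Checking several routes:
db1 → api2 → lb2 → cache2 → lb1: 12 + 16 + 8 + 24 = 60
db1 → api2 → mq2 → cache2 → lb1: 12 + 17 + 7 + 24 = 60
db1 → mq2 → cache2 → lb1: 23 + 7 + 24 = 54
db1 → web3 → lb1: 24 + 25 = 49
Shortest: 49 ms.

49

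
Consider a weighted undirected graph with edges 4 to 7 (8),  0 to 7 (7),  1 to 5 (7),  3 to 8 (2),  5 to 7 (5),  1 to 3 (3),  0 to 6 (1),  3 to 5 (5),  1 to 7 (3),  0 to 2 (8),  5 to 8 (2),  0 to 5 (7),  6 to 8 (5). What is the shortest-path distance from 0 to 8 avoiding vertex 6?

Checking several routes:
0 → 7 → 5 → 8: 7 + 5 + 2 = 14
0 → 7 → 1 → 3 → 8: 7 + 3 + 3 + 2 = 15
0 → 5 → 3 → 8: 7 + 5 + 2 = 14
0 → 5 → 8: 7 + 2 = 9
Best route has total 9.

9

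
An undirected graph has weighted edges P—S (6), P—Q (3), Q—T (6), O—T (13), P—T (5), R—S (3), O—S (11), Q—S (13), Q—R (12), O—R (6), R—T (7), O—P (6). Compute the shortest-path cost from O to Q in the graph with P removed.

Some routes from O to Q avoiding P:
O - R - S - Q: 6 + 3 + 13 = 22
O - R - Q: 6 + 12 = 18
O - R - T - Q: 6 + 7 + 6 = 19
O - S - Q: 11 + 13 = 24
O - S - R - Q: 11 + 3 + 12 = 26
O - T - Q: 13 + 6 = 19
Shortest: 18.

18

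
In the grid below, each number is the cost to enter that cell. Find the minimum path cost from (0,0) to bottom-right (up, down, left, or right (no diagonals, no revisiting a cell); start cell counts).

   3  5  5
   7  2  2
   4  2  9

21

Cheapest: r0c0 -> r0c1 -> r1c1 -> r1c2 -> r2c2
  3 + 5 + 2 + 2 + 9 = 21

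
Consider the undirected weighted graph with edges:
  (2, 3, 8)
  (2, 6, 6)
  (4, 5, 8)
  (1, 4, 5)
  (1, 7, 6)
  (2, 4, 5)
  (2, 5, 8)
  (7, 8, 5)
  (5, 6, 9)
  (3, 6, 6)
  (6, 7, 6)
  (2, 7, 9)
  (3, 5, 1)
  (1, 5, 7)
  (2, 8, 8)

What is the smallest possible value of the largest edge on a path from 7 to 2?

6

Checking several routes:
7 - 6 - 2: max(6, 6) = 6
7 - 1 - 5 - 3 - 6 - 2: max(6, 7, 1, 6, 6) = 7
7 - 1 - 4 - 2: max(6, 5, 5) = 6
7 - 6 - 3 - 5 - 1 - 4 - 2: max(6, 6, 1, 7, 5, 5) = 7
7 - 6 - 3 - 5 - 4 - 2: max(6, 6, 1, 8, 5) = 8
Smallest bottleneck: 6.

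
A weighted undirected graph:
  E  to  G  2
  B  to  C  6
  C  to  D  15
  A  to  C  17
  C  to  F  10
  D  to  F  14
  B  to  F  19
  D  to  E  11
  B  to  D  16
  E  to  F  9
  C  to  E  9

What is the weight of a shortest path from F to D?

14

Comparing a few candidate routes:
F → C → D: 10 + 15 = 25
F → D: 14
F → E → D: 9 + 11 = 20
F → C → E → D: 10 + 9 + 11 = 30
The minimum is 14.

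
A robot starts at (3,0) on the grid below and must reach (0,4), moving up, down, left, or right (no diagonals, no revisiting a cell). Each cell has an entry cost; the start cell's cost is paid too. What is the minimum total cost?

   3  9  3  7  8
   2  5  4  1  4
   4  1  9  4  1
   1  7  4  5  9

One optimal route is r3c0 -> r2c0 -> r2c1 -> r1c1 -> r1c2 -> r1c3 -> r1c4 -> r0c4.
Its cost is 1 + 4 + 1 + 5 + 4 + 1 + 4 + 8 = 28.

28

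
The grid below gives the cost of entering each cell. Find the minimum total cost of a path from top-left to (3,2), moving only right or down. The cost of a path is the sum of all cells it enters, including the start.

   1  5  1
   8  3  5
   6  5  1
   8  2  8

21

Path [0,0]→[0,1]→[0,2]→[1,2]→[2,2]→[3,2]: 1 + 5 + 1 + 5 + 1 + 8 = 21.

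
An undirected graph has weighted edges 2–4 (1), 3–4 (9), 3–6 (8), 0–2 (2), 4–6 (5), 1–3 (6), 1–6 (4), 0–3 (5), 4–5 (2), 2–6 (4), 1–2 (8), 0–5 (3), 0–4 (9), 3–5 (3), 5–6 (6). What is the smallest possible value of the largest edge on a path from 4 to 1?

4

Comparing a few candidate routes:
4 - 2 - 6 - 1: max(1, 4, 4) = 4
4 - 5 - 6 - 2 - 0 - 3 - 1: max(2, 6, 4, 2, 5, 6) = 6
4 - 5 - 0 - 2 - 6 - 1: max(2, 3, 2, 4, 4) = 4
4 - 5 - 3 - 0 - 2 - 6 - 1: max(2, 3, 5, 2, 4, 4) = 5
4 - 5 - 3 - 1: max(2, 3, 6) = 6
4 - 6 - 1: max(5, 4) = 5
Smallest bottleneck: 4.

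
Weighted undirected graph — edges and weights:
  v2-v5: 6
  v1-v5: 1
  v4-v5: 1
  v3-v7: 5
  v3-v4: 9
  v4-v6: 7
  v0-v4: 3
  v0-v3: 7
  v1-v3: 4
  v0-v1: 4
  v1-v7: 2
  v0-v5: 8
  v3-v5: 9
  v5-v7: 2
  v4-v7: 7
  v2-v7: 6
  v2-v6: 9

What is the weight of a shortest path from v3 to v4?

Checking several routes:
v3→v7→v1→v5→v4: 5 + 2 + 1 + 1 = 9
v3→v7→v5→v4: 5 + 2 + 1 = 8
v3→v1→v7→v5→v4: 4 + 2 + 2 + 1 = 9
v3→v4: 9
v3→v1→v5→v4: 4 + 1 + 1 = 6
The minimum is 6.

6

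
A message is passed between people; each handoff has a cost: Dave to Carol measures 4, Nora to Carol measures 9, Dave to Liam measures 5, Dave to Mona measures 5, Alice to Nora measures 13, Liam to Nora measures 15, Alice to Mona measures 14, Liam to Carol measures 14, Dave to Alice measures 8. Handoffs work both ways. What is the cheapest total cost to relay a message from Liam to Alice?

A few of the Liam→Alice routes:
Liam→Carol→Dave→Alice: 14 + 4 + 8 = 26
Liam→Nora→Alice: 15 + 13 = 28
Liam→Dave→Mona→Alice: 5 + 5 + 14 = 24
Liam→Dave→Alice: 5 + 8 = 13
Liam→Nora→Carol→Dave→Alice: 15 + 9 + 4 + 8 = 36
Liam→Dave→Carol→Nora→Alice: 5 + 4 + 9 + 13 = 31
Shortest: 13.

13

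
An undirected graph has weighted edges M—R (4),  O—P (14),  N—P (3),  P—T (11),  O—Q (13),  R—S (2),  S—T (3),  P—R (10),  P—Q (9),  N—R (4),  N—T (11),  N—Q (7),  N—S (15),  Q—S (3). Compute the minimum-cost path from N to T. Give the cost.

9

A few of the N→T routes:
N-R-S-T: 4 + 2 + 3 = 9
N-P-T: 3 + 11 = 14
N-T: 11
N-Q-S-T: 7 + 3 + 3 = 13
The minimum is 9.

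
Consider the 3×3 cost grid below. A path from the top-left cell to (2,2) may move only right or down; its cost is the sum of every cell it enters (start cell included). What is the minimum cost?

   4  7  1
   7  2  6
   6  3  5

21

Take r0c0 -> r0c1 -> r1c1 -> r2c1 -> r2c2 for a total of 4 + 7 + 2 + 3 + 5 = 21.
For comparison, the top-then-right route costs 23.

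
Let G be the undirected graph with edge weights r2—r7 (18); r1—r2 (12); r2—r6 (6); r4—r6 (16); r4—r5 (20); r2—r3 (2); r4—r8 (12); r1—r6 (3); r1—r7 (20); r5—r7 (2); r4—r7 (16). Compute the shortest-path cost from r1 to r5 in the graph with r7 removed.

39

Routes from r1 to r5 avoiding r7:
r1→r2→r6→r4→r5: 12 + 6 + 16 + 20 = 54
r1→r6→r4→r5: 3 + 16 + 20 = 39
The minimum is 39.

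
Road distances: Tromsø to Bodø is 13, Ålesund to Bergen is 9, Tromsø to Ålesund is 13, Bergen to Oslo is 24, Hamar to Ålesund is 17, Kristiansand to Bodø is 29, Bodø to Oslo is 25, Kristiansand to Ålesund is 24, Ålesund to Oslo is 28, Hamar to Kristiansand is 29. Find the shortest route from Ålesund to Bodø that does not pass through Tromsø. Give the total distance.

53

Routes from Ålesund to Bodø avoiding Tromsø:
Ålesund - Kristiansand - Bodø: 24 + 29 = 53
Ålesund - Bergen - Oslo - Bodø: 9 + 24 + 25 = 58
Ålesund - Oslo - Bodø: 28 + 25 = 53
Ålesund - Hamar - Kristiansand - Bodø: 17 + 29 + 29 = 75
Shortest: 53.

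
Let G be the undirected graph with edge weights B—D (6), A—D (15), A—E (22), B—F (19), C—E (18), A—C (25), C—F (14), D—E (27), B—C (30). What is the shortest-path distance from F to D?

Some routes from F to D:
F - C - B - D: 14 + 30 + 6 = 50
F - C - E - A - D: 14 + 18 + 22 + 15 = 69
F - C - E - D: 14 + 18 + 27 = 59
F - C - A - D: 14 + 25 + 15 = 54
F - B - D: 19 + 6 = 25
Best route has total 25.

25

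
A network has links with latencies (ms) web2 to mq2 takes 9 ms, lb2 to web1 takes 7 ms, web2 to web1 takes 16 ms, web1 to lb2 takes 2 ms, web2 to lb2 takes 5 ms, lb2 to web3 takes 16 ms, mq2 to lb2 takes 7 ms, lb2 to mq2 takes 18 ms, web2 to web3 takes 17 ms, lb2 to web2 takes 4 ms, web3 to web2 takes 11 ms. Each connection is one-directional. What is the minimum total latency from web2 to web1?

12

Routes from web2 to web1:
web2-lb2-web1: 5 + 7 = 12
web2-web1: 16
web2-mq2-lb2-web1: 9 + 7 + 7 = 23
Shortest: 12 ms.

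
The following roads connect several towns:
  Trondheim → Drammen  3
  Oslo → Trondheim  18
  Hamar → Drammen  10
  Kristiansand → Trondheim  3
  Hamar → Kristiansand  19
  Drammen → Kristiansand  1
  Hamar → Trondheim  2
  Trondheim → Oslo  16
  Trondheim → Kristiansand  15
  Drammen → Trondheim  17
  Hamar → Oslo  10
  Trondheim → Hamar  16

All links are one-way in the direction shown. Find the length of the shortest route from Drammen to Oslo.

20

Routes from Drammen to Oslo:
Drammen -> Trondheim -> Hamar -> Oslo: 17 + 16 + 10 = 43
Drammen -> Kristiansand -> Trondheim -> Hamar -> Oslo: 1 + 3 + 16 + 10 = 30
Drammen -> Kristiansand -> Trondheim -> Oslo: 1 + 3 + 16 = 20
Drammen -> Trondheim -> Oslo: 17 + 16 = 33
The minimum is 20.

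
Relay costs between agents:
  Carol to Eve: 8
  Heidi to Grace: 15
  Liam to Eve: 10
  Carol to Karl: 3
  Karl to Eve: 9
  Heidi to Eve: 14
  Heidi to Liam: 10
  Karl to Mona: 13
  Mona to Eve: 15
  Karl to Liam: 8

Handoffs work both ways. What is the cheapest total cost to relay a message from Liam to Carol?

11

Checking several routes:
Liam-Eve-Carol: 10 + 8 = 18
Liam-Karl-Carol: 8 + 3 = 11
Liam-Karl-Eve-Carol: 8 + 9 + 8 = 25
Liam-Eve-Karl-Carol: 10 + 9 + 3 = 22
Best route has total 11.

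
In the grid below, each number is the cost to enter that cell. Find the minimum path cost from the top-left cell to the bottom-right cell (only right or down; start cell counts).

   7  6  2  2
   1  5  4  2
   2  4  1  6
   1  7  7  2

23

One optimal route is (0,0) -> (1,0) -> (2,0) -> (2,1) -> (2,2) -> (2,3) -> (3,3).
Its cost is 7 + 1 + 2 + 4 + 1 + 6 + 2 = 23.
(Top row then right column would cost 27.)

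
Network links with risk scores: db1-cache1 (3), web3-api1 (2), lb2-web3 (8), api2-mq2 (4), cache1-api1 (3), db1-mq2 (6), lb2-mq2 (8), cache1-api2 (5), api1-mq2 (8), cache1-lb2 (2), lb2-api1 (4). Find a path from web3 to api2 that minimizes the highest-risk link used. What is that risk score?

5

Some routes from web3 to api2:
web3-api1-cache1-api2: max(2, 3, 5) = 5
web3-lb2-api1-mq2-api2: max(8, 4, 8, 4) = 8
web3-api1-lb2-cache1-db1-mq2-api2: max(2, 4, 2, 3, 6, 4) = 6
web3-lb2-api1-mq2-db1-cache1-api2: max(8, 4, 8, 6, 3, 5) = 8
web3-api1-lb2-cache1-api2: max(2, 4, 2, 5) = 5
web3-api1-cache1-db1-mq2-api2: max(2, 3, 3, 6, 4) = 6
Smallest bottleneck: 5.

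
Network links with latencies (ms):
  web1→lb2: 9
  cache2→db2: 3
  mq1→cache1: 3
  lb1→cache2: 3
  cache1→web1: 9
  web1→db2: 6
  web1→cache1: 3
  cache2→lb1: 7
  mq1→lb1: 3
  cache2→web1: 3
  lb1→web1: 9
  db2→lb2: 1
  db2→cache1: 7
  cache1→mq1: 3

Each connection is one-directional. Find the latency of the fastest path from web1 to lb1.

Paths from web1 to lb1:
web1 -> cache1 -> mq1 -> lb1: 3 + 3 + 3 = 9
web1 -> db2 -> cache1 -> mq1 -> lb1: 6 + 7 + 3 + 3 = 19
Best route has total 9 ms.

9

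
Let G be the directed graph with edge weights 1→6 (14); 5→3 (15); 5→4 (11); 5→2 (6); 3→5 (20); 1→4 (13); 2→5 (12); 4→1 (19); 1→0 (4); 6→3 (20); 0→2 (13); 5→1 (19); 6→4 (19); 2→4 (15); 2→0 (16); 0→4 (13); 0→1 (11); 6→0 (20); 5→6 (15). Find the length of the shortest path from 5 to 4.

11

Some routes from 5 to 4:
5-1-4: 19 + 13 = 32
5-2-4: 6 + 15 = 21
5-6-4: 15 + 19 = 34
5-4: 11
Best route has total 11.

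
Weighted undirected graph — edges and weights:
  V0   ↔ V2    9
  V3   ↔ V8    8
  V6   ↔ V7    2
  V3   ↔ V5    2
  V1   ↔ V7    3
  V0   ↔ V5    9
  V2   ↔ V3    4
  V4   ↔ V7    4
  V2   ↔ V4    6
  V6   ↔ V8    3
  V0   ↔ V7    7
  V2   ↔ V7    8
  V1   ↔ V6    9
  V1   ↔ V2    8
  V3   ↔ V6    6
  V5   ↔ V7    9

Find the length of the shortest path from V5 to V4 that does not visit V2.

13

Candidate routes:
V5 -> V3 -> V6 -> V1 -> V7 -> V4: 2 + 6 + 9 + 3 + 4 = 24
V5 -> V0 -> V7 -> V4: 9 + 7 + 4 = 20
V5 -> V3 -> V8 -> V6 -> V1 -> V7 -> V4: 2 + 8 + 3 + 9 + 3 + 4 = 29
V5 -> V3 -> V8 -> V6 -> V7 -> V4: 2 + 8 + 3 + 2 + 4 = 19
V5 -> V7 -> V4: 9 + 4 = 13
V5 -> V3 -> V6 -> V7 -> V4: 2 + 6 + 2 + 4 = 14
Best route has total 13.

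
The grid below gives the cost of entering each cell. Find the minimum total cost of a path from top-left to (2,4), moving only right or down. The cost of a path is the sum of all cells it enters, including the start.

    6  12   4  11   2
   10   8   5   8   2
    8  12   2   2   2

33

Take (0,0) → (0,1) → (0,2) → (1,2) → (2,2) → (2,3) → (2,4) for a total of 6 + 12 + 4 + 5 + 2 + 2 + 2 = 33.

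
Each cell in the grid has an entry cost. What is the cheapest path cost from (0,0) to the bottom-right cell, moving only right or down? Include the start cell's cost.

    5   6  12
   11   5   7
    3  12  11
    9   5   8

41

Take [0,0] [0,1] [1,1] [2,1] [3,1] [3,2] for a total of 5 + 6 + 5 + 12 + 5 + 8 = 41.
(Top row then right column would cost 49.)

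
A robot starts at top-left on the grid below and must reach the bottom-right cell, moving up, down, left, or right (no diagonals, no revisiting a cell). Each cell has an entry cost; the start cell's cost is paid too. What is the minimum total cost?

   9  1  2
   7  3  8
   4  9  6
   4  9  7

33

One optimal route is (0,0) (0,1) (0,2) (1,2) (2,2) (3,2).
Its cost is 9 + 1 + 2 + 8 + 6 + 7 = 33.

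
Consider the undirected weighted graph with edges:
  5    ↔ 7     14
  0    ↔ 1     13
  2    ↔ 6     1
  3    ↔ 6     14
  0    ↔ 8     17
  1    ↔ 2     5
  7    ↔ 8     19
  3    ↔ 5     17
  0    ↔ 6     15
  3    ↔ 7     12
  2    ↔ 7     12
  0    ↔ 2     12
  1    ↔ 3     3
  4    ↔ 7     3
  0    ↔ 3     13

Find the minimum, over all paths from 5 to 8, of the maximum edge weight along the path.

Comparing a few candidate routes:
5-7-2-6-3-1-0-8: max(14, 12, 1, 14, 3, 13, 17) = 17
5-7-2-1-0-8: max(14, 12, 5, 13, 17) = 17
5-7-2-6-0-8: max(14, 12, 1, 15, 17) = 17
5-7-2-6-3-0-8: max(14, 12, 1, 14, 13, 17) = 17
Smallest bottleneck: 17.

17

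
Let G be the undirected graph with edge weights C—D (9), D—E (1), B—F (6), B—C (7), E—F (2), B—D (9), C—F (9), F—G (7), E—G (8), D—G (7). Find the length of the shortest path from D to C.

9

Some routes from D to C:
D-E-F-B-C: 1 + 2 + 6 + 7 = 16
D-E-F-C: 1 + 2 + 9 = 12
D-C: 9
D-B-C: 9 + 7 = 16
The minimum is 9.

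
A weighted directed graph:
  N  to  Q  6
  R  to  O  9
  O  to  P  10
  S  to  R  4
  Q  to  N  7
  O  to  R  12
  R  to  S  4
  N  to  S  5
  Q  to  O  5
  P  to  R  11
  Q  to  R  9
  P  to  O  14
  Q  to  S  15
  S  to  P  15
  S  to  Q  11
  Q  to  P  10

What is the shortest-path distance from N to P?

16

Some routes from N to P:
N-S-R-O-P: 5 + 4 + 9 + 10 = 28
N-S-Q-P: 5 + 11 + 10 = 26
N-Q-O-P: 6 + 5 + 10 = 21
N-Q-P: 6 + 10 = 16
N-S-P: 5 + 15 = 20
The minimum is 16.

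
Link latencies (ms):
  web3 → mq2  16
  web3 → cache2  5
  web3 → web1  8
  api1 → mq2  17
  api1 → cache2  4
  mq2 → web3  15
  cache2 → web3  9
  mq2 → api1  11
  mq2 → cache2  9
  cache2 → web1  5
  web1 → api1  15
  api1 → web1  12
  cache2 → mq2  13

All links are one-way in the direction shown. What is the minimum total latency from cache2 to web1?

5

Comparing a few candidate routes:
cache2→mq2→web3→web1: 13 + 15 + 8 = 36
cache2→web3→web1: 9 + 8 = 17
cache2→web1: 5
cache2→mq2→api1→web1: 13 + 11 + 12 = 36
The minimum is 5 ms.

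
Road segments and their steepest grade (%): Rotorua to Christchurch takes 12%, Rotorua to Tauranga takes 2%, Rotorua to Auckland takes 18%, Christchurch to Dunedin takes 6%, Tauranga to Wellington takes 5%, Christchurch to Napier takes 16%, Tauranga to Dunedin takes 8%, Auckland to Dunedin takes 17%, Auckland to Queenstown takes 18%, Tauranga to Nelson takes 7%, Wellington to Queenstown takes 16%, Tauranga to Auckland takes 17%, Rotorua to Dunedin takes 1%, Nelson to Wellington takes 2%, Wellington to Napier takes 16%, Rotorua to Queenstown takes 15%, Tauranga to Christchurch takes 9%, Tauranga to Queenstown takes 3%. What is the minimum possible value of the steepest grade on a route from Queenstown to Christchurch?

Checking several routes:
Queenstown - Tauranga - Dunedin - Christchurch: max(3, 8, 6) = 8
Queenstown - Tauranga - Rotorua - Dunedin - Christchurch: max(3, 2, 1, 6) = 6
Queenstown - Tauranga - Dunedin - Rotorua - Christchurch: max(3, 8, 1, 12) = 12
Queenstown - Tauranga - Christchurch: max(3, 9) = 9
Queenstown - Rotorua - Dunedin - Tauranga - Christchurch: max(15, 1, 8, 9) = 15
Queenstown - Tauranga - Rotorua - Christchurch: max(3, 2, 12) = 12
Best route has worst link 6%.

6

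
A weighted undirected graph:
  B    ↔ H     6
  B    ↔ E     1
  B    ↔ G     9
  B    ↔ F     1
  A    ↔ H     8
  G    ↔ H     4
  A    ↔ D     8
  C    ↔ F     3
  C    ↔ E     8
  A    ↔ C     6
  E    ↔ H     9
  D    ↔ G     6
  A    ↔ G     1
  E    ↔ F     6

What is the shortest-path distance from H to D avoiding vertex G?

Checking several routes:
H→A→D: 8 + 8 = 16
H→B→F→C→A→D: 6 + 1 + 3 + 6 + 8 = 24
H→E→C→A→D: 9 + 8 + 6 + 8 = 31
H→E→B→F→C→A→D: 9 + 1 + 1 + 3 + 6 + 8 = 28
H→B→E→C→A→D: 6 + 1 + 8 + 6 + 8 = 29
H→B→E→F→C→A→D: 6 + 1 + 6 + 3 + 6 + 8 = 30
Shortest: 16.

16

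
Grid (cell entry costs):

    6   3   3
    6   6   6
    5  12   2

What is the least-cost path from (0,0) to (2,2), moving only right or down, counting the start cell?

20

Take r0c0 → r0c1 → r0c2 → r1c2 → r2c2 for a total of 6 + 3 + 3 + 6 + 2 = 20.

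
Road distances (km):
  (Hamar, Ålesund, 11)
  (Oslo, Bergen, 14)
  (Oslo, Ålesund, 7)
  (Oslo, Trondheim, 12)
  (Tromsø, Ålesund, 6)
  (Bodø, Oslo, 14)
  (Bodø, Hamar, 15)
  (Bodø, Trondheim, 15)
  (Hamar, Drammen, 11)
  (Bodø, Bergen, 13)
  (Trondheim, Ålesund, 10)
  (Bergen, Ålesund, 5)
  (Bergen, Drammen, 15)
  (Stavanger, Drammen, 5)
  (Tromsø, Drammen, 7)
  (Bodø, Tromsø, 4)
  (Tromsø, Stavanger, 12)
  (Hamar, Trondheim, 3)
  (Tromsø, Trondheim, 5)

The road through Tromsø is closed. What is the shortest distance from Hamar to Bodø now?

15

Comparing a few candidate routes:
Hamar -> Bodø: 15
Hamar -> Trondheim -> Oslo -> Bodø: 3 + 12 + 14 = 29
Hamar -> Trondheim -> Ålesund -> Bergen -> Bodø: 3 + 10 + 5 + 13 = 31
Hamar -> Trondheim -> Bodø: 3 + 15 = 18
Hamar -> Ålesund -> Oslo -> Bodø: 11 + 7 + 14 = 32
Hamar -> Ålesund -> Bergen -> Bodø: 11 + 5 + 13 = 29
Best route has total 15 km.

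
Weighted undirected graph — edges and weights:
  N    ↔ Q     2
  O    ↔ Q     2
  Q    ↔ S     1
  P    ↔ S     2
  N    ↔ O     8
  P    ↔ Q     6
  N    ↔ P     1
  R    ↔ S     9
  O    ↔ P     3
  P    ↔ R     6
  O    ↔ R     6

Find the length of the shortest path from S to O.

3

Checking several routes:
S - Q - O: 1 + 2 = 3
S - Q - N - P - O: 1 + 2 + 1 + 3 = 7
S - P - O: 2 + 3 = 5
S - P - N - Q - O: 2 + 1 + 2 + 2 = 7
Best route has total 3.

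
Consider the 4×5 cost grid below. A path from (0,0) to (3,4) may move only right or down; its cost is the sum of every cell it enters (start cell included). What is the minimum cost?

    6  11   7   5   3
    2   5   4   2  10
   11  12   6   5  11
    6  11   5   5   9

Cheapest: [0,0]→[1,0]→[1,1]→[1,2]→[1,3]→[2,3]→[3,3]→[3,4]
  6 + 2 + 5 + 4 + 2 + 5 + 5 + 9 = 38
For comparison, the top-then-right route costs 62.

38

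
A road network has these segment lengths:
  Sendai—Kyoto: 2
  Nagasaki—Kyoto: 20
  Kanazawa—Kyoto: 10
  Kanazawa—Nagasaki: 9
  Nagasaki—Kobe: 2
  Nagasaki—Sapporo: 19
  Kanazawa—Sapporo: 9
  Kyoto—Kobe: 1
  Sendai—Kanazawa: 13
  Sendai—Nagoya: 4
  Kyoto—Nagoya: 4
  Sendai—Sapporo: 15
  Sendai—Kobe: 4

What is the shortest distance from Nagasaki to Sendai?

A few of the Nagasaki→Sendai routes:
Nagasaki -> Kanazawa -> Kyoto -> Sendai: 9 + 10 + 2 = 21
Nagasaki -> Kobe -> Kyoto -> Nagoya -> Sendai: 2 + 1 + 4 + 4 = 11
Nagasaki -> Kobe -> Kyoto -> Sendai: 2 + 1 + 2 = 5
Nagasaki -> Kobe -> Sendai: 2 + 4 = 6
The minimum is 5.

5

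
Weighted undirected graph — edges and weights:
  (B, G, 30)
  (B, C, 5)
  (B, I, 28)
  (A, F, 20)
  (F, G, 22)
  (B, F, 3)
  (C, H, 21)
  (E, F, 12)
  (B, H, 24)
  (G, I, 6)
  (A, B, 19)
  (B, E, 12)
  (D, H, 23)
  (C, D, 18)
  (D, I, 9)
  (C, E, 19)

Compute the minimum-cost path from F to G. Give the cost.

A few of the F→G routes:
F→G: 22
F→B→C→D→I→G: 3 + 5 + 18 + 9 + 6 = 41
F→B→I→G: 3 + 28 + 6 = 37
F→E→B→G: 12 + 12 + 30 = 54
F→E→B→I→G: 12 + 12 + 28 + 6 = 58
F→B→G: 3 + 30 = 33
Best route has total 22.

22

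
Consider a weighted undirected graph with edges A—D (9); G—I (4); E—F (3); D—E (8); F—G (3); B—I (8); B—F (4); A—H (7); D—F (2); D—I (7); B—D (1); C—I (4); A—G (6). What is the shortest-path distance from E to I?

Some routes from E to I:
E -> F -> B -> D -> I: 3 + 4 + 1 + 7 = 15
E -> F -> D -> I: 3 + 2 + 7 = 12
E -> F -> D -> B -> I: 3 + 2 + 1 + 8 = 14
E -> D -> I: 8 + 7 = 15
E -> F -> G -> I: 3 + 3 + 4 = 10
The minimum is 10.

10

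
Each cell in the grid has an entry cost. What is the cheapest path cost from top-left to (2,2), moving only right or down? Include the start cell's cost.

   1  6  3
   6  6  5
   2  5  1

15

One optimal route is r0c0 -> r1c0 -> r2c0 -> r2c1 -> r2c2.
Its cost is 1 + 6 + 2 + 5 + 1 = 15.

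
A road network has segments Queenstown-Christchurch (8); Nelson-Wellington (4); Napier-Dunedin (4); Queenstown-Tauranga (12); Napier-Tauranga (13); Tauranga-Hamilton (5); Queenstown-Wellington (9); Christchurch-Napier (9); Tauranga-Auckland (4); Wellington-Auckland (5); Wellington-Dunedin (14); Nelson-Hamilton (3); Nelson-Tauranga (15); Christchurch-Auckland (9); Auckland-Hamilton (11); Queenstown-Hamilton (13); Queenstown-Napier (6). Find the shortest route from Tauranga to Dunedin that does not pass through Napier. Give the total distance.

Comparing a few candidate routes:
Tauranga -> Nelson -> Wellington -> Dunedin: 15 + 4 + 14 = 33
Tauranga -> Hamilton -> Nelson -> Wellington -> Dunedin: 5 + 3 + 4 + 14 = 26
Tauranga -> Auckland -> Wellington -> Dunedin: 4 + 5 + 14 = 23
Best route has total 23 mi.

23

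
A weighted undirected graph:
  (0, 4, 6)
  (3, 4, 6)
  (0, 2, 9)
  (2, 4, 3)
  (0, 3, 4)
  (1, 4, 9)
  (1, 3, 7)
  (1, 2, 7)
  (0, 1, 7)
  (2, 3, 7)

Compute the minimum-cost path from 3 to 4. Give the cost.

6

Checking several routes:
3→0→4: 4 + 6 = 10
3→4: 6
3→1→4: 7 + 9 = 16
3→1→2→4: 7 + 7 + 3 = 17
3→0→2→4: 4 + 9 + 3 = 16
3→2→4: 7 + 3 = 10
Best route has total 6.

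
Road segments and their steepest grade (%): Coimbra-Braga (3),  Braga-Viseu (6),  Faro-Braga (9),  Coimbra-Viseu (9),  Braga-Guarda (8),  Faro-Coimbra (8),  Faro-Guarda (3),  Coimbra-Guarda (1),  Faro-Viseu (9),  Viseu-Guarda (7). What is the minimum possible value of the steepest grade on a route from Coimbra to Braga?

Comparing a few candidate routes:
Coimbra -> Guarda -> Viseu -> Braga: max(1, 7, 6) = 7
Coimbra -> Guarda -> Braga: max(1, 8) = 8
Coimbra -> Faro -> Guarda -> Braga: max(8, 3, 8) = 8
Coimbra -> Braga: max(3) = 3
Best route has worst link 3%.

3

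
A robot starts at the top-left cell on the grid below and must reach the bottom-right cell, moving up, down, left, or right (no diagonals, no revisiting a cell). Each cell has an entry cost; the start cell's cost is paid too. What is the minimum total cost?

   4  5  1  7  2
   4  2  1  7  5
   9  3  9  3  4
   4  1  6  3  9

32

One optimal route is r0c0 -> r1c0 -> r1c1 -> r2c1 -> r3c1 -> r3c2 -> r3c3 -> r3c4.
Its cost is 4 + 4 + 2 + 3 + 1 + 6 + 3 + 9 = 32.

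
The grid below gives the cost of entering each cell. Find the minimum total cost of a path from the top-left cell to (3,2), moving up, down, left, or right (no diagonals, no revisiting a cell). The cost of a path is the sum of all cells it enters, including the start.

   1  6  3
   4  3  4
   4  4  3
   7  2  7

Take [0,0]→[1,0]→[1,1]→[2,1]→[3,1]→[3,2] for a total of 1 + 4 + 3 + 4 + 2 + 7 = 21.

21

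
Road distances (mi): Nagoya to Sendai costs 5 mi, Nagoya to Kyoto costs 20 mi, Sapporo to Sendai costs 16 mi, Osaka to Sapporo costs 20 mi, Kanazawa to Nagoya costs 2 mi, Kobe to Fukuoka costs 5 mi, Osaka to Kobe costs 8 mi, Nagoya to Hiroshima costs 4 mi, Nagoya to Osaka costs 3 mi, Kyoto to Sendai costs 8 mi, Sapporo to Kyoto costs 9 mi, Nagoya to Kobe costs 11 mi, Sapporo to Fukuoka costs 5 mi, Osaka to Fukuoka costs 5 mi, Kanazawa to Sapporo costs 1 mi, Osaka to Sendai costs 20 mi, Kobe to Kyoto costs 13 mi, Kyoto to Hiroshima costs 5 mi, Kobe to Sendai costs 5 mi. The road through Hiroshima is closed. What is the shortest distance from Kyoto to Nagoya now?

A few of the Kyoto→Nagoya routes:
Kyoto - Nagoya: 20
Kyoto - Sapporo - Kanazawa - Nagoya: 9 + 1 + 2 = 12
Kyoto - Sendai - Nagoya: 8 + 5 = 13
The minimum is 12 mi.

12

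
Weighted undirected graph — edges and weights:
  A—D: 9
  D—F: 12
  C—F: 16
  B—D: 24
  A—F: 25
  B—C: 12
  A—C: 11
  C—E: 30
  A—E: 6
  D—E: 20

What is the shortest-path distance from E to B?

29

Some routes from E to B:
E → C → B: 30 + 12 = 42
E → D → B: 20 + 24 = 44
E → A → D → B: 6 + 9 + 24 = 39
E → A → C → B: 6 + 11 + 12 = 29
E → D → A → C → B: 20 + 9 + 11 + 12 = 52
Shortest: 29.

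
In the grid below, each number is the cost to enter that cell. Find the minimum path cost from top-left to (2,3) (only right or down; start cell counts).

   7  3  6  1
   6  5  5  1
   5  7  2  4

One optimal route is (0,0)→(0,1)→(0,2)→(0,3)→(1,3)→(2,3).
Its cost is 7 + 3 + 6 + 1 + 1 + 4 = 22.

22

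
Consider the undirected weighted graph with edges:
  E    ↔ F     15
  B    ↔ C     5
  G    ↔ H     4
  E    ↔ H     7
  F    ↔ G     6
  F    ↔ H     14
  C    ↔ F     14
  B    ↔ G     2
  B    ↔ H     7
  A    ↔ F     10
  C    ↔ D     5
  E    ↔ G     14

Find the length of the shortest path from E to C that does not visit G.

Routes from E to C avoiding G:
E - H - F - C: 7 + 14 + 14 = 35
E - F - H - B - C: 15 + 14 + 7 + 5 = 41
E - H - B - C: 7 + 7 + 5 = 19
E - F - C: 15 + 14 = 29
Best route has total 19.

19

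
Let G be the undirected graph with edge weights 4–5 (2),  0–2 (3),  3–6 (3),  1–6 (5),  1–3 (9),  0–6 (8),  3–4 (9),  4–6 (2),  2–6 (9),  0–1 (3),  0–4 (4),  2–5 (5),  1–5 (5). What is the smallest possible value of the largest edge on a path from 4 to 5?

Comparing a few candidate routes:
4-6-1-0-2-5: max(2, 5, 3, 3, 5) = 5
4-0-2-5: max(4, 3, 5) = 5
4-6-1-5: max(2, 5, 5) = 5
4-5: max(2) = 2
Best route has worst link 2.

2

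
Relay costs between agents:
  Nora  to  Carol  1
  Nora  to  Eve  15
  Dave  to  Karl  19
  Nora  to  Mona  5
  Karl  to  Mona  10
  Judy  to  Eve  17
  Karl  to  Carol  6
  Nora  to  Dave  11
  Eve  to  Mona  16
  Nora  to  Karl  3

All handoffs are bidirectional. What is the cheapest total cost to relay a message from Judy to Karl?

35

Comparing a few candidate routes:
Judy→Eve→Nora→Mona→Karl: 17 + 15 + 5 + 10 = 47
Judy→Eve→Mona→Nora→Carol→Karl: 17 + 16 + 5 + 1 + 6 = 45
Judy→Eve→Nora→Karl: 17 + 15 + 3 = 35
Judy→Eve→Mona→Karl: 17 + 16 + 10 = 43
Judy→Eve→Mona→Nora→Karl: 17 + 16 + 5 + 3 = 41
Judy→Eve→Nora→Carol→Karl: 17 + 15 + 1 + 6 = 39
Shortest: 35.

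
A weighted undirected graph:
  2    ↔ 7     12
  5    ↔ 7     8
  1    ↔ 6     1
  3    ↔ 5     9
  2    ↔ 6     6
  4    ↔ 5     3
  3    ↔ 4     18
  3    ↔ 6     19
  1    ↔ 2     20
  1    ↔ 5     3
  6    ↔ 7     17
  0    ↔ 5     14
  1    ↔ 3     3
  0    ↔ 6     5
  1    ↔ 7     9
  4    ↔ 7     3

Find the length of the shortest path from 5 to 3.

Checking several routes:
5→4→3: 3 + 18 = 21
5→3: 9
5→4→7→1→3: 3 + 3 + 9 + 3 = 18
5→1→3: 3 + 3 = 6
5→7→1→3: 8 + 9 + 3 = 20
Best route has total 6.

6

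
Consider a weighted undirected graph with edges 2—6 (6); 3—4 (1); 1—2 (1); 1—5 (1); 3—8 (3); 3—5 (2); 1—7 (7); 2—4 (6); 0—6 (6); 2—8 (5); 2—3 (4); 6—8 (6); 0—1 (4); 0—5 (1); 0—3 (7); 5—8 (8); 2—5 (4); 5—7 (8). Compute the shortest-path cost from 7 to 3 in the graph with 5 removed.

Comparing a few candidate routes:
7 → 1 → 2 → 8 → 3: 7 + 1 + 5 + 3 = 16
7 → 1 → 2 → 3: 7 + 1 + 4 = 12
7 → 1 → 2 → 4 → 3: 7 + 1 + 6 + 1 = 15
7 → 1 → 0 → 3: 7 + 4 + 7 = 18
Shortest: 12.

12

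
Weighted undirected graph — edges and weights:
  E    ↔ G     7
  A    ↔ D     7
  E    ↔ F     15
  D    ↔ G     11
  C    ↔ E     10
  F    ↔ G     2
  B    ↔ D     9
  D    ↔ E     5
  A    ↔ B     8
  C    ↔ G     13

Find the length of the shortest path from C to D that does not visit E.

24

Paths from C to D avoiding E:
C→G→D: 13 + 11 = 24
The minimum is 24.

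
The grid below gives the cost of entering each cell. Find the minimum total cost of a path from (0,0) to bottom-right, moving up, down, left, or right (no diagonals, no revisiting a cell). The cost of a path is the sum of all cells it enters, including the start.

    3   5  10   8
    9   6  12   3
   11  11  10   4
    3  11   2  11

One optimal route is (0,0) (0,1) (0,2) (0,3) (1,3) (2,3) (3,3).
Its cost is 3 + 5 + 10 + 8 + 3 + 4 + 11 = 44.

44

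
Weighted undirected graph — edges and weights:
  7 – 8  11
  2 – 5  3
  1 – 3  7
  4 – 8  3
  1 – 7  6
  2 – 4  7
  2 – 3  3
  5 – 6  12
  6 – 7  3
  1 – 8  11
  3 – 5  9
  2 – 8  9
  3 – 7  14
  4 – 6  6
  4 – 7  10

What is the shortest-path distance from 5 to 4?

10

A few of the 5→4 routes:
5→2→8→4: 3 + 9 + 3 = 15
5→6→4: 12 + 6 = 18
5→2→4: 3 + 7 = 10
Best route has total 10.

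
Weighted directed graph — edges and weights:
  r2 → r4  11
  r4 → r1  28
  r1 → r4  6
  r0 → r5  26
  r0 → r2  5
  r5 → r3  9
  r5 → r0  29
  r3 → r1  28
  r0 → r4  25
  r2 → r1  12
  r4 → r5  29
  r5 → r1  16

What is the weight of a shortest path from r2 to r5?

Routes from r2 to r5:
r2→r4→r5: 11 + 29 = 40
r2→r1→r4→r5: 12 + 6 + 29 = 47
Best route has total 40.

40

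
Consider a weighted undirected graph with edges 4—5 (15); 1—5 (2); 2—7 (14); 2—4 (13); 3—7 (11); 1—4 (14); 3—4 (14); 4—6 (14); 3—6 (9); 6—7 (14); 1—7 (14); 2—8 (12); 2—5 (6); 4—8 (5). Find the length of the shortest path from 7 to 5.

16

Comparing a few candidate routes:
7 - 3 - 4 - 1 - 5: 11 + 14 + 14 + 2 = 41
7 - 1 - 4 - 5: 14 + 14 + 15 = 43
7 - 2 - 5: 14 + 6 = 20
7 - 2 - 4 - 5: 14 + 13 + 15 = 42
7 - 1 - 5: 14 + 2 = 16
7 - 3 - 4 - 5: 11 + 14 + 15 = 40
Shortest: 16.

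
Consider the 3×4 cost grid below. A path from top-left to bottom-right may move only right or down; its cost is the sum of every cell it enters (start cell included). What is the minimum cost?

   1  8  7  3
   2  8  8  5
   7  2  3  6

21

One optimal route is [0,0] -> [1,0] -> [2,0] -> [2,1] -> [2,2] -> [2,3].
Its cost is 1 + 2 + 7 + 2 + 3 + 6 = 21.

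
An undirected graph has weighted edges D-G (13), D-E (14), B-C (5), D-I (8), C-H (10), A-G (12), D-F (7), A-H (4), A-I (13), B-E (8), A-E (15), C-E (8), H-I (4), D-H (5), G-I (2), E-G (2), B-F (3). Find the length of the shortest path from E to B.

8

Comparing a few candidate routes:
E-C-B: 8 + 5 = 13
E-G-I-H-D-F-B: 2 + 2 + 4 + 5 + 7 + 3 = 23
E-B: 8
E-G-I-D-F-B: 2 + 2 + 8 + 7 + 3 = 22
Best route has total 8.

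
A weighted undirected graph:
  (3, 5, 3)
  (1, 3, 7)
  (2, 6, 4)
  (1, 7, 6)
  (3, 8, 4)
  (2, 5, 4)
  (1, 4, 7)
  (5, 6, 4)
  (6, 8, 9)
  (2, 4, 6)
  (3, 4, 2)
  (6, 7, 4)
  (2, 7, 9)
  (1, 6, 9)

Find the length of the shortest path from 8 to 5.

7

Comparing a few candidate routes:
8-6-5: 9 + 4 = 13
8-6-2-5: 9 + 4 + 4 = 17
8-3-4-2-5: 4 + 2 + 6 + 4 = 16
8-3-4-2-6-5: 4 + 2 + 6 + 4 + 4 = 20
8-3-5: 4 + 3 = 7
Shortest: 7.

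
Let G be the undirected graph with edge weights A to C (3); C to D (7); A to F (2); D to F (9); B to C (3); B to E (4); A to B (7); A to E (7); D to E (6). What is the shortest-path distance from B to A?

6

Comparing a few candidate routes:
B→E→A: 4 + 7 = 11
B→C→A: 3 + 3 = 6
B→E→D→F→A: 4 + 6 + 9 + 2 = 21
B→A: 7
B→E→D→C→A: 4 + 6 + 7 + 3 = 20
The minimum is 6.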